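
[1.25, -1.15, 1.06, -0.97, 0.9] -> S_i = 1.25*(-0.92)^i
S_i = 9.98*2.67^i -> [9.98, 26.65, 71.15, 189.96, 507.2]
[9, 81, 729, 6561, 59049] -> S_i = 9*9^i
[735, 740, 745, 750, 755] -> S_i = 735 + 5*i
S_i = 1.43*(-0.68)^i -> [1.43, -0.97, 0.66, -0.45, 0.31]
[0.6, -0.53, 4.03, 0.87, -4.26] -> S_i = Random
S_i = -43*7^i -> [-43, -301, -2107, -14749, -103243]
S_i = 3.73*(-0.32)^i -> [3.73, -1.19, 0.38, -0.12, 0.04]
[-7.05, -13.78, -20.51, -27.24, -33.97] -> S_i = -7.05 + -6.73*i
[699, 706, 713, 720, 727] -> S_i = 699 + 7*i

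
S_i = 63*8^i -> [63, 504, 4032, 32256, 258048]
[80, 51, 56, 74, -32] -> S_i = Random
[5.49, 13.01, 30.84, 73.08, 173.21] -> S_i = 5.49*2.37^i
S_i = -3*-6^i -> [-3, 18, -108, 648, -3888]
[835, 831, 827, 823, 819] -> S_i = 835 + -4*i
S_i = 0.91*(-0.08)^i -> [0.91, -0.07, 0.01, -0.0, 0.0]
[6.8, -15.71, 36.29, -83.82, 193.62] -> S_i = 6.80*(-2.31)^i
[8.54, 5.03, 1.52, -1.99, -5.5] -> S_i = 8.54 + -3.51*i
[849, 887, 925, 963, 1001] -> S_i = 849 + 38*i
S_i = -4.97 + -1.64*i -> [-4.97, -6.61, -8.25, -9.89, -11.53]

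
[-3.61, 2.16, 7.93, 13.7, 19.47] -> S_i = -3.61 + 5.77*i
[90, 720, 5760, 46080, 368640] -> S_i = 90*8^i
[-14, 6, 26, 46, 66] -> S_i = -14 + 20*i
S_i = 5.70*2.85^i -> [5.7, 16.24, 46.3, 131.95, 376.06]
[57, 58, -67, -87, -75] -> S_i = Random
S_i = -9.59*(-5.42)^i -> [-9.59, 51.98, -281.72, 1526.92, -8275.91]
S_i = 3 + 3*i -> [3, 6, 9, 12, 15]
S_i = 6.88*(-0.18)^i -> [6.88, -1.24, 0.22, -0.04, 0.01]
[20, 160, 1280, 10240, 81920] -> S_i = 20*8^i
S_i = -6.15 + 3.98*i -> [-6.15, -2.17, 1.81, 5.79, 9.77]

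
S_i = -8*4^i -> [-8, -32, -128, -512, -2048]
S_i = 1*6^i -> [1, 6, 36, 216, 1296]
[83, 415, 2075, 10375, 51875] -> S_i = 83*5^i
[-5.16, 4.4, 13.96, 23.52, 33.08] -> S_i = -5.16 + 9.56*i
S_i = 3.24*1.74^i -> [3.24, 5.64, 9.81, 17.07, 29.7]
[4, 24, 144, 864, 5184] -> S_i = 4*6^i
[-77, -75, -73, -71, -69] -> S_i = -77 + 2*i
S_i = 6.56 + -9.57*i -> [6.56, -3.01, -12.58, -22.15, -31.72]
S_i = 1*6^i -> [1, 6, 36, 216, 1296]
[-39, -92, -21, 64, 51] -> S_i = Random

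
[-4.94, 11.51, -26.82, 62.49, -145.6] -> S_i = -4.94*(-2.33)^i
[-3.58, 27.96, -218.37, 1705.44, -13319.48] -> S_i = -3.58*(-7.81)^i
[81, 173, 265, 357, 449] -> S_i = 81 + 92*i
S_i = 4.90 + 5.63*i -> [4.9, 10.53, 16.16, 21.79, 27.42]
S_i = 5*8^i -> [5, 40, 320, 2560, 20480]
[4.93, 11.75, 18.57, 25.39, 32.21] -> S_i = 4.93 + 6.82*i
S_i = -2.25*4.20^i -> [-2.25, -9.45, -39.69, -166.7, -700.13]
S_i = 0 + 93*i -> [0, 93, 186, 279, 372]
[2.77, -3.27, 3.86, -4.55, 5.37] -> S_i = 2.77*(-1.18)^i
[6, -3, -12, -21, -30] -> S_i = 6 + -9*i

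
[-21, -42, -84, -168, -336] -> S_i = -21*2^i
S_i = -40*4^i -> [-40, -160, -640, -2560, -10240]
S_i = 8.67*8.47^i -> [8.67, 73.43, 621.99, 5268.29, 44622.38]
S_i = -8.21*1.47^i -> [-8.21, -12.07, -17.74, -26.08, -38.34]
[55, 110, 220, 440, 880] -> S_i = 55*2^i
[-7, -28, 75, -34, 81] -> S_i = Random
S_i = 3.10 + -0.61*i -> [3.1, 2.49, 1.88, 1.27, 0.66]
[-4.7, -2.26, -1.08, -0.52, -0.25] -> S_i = -4.70*0.48^i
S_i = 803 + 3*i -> [803, 806, 809, 812, 815]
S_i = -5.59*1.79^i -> [-5.59, -10.01, -17.91, -32.06, -57.39]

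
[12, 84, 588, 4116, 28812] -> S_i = 12*7^i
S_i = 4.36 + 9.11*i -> [4.36, 13.47, 22.58, 31.69, 40.8]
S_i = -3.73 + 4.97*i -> [-3.73, 1.24, 6.21, 11.18, 16.15]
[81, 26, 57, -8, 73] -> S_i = Random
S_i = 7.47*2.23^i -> [7.47, 16.66, 37.15, 82.84, 184.73]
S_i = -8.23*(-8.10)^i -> [-8.23, 66.66, -539.97, 4373.76, -35427.45]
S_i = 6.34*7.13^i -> [6.34, 45.2, 322.31, 2298.04, 16385.04]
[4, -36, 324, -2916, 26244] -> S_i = 4*-9^i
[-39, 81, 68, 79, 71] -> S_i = Random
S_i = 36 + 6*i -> [36, 42, 48, 54, 60]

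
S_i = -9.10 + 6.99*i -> [-9.1, -2.11, 4.88, 11.87, 18.86]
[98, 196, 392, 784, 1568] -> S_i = 98*2^i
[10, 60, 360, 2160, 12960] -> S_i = 10*6^i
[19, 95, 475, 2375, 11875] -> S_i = 19*5^i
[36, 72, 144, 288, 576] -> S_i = 36*2^i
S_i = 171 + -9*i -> [171, 162, 153, 144, 135]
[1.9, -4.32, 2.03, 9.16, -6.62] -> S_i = Random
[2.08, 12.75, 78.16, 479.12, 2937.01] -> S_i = 2.08*6.13^i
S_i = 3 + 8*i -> [3, 11, 19, 27, 35]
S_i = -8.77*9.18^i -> [-8.77, -80.51, -739.07, -6784.65, -62283.11]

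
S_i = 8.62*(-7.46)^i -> [8.62, -64.31, 479.72, -3578.69, 26697.01]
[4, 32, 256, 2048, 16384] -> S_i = 4*8^i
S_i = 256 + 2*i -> [256, 258, 260, 262, 264]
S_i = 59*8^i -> [59, 472, 3776, 30208, 241664]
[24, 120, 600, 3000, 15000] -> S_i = 24*5^i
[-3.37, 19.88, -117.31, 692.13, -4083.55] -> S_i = -3.37*(-5.90)^i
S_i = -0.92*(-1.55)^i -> [-0.92, 1.43, -2.21, 3.43, -5.31]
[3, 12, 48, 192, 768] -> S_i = 3*4^i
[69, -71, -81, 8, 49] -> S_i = Random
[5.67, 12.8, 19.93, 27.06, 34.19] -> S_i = 5.67 + 7.13*i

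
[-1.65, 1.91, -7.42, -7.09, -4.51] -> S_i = Random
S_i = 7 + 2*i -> [7, 9, 11, 13, 15]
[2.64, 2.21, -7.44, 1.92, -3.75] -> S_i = Random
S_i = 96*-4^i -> [96, -384, 1536, -6144, 24576]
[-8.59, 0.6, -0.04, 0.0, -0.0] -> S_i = -8.59*(-0.07)^i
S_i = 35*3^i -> [35, 105, 315, 945, 2835]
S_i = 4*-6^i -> [4, -24, 144, -864, 5184]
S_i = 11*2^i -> [11, 22, 44, 88, 176]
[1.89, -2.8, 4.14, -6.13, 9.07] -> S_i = 1.89*(-1.48)^i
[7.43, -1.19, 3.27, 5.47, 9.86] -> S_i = Random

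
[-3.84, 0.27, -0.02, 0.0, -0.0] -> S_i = -3.84*(-0.07)^i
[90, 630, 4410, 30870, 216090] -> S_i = 90*7^i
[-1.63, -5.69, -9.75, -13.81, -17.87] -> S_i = -1.63 + -4.06*i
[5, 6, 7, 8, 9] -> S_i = 5 + 1*i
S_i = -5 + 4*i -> [-5, -1, 3, 7, 11]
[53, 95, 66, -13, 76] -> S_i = Random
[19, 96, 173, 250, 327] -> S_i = 19 + 77*i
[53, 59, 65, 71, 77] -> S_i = 53 + 6*i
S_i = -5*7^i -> [-5, -35, -245, -1715, -12005]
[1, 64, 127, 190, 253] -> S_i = 1 + 63*i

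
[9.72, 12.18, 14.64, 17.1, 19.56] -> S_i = 9.72 + 2.46*i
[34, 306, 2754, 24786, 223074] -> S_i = 34*9^i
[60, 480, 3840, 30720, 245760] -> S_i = 60*8^i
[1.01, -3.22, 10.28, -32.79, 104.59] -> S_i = 1.01*(-3.19)^i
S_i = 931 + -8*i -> [931, 923, 915, 907, 899]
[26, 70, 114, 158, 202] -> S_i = 26 + 44*i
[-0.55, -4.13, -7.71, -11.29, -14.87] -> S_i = -0.55 + -3.58*i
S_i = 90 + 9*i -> [90, 99, 108, 117, 126]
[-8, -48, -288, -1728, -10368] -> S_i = -8*6^i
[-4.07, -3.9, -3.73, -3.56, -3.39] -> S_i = -4.07 + 0.17*i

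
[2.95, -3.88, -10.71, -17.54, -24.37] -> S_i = 2.95 + -6.83*i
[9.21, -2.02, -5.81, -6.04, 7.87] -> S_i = Random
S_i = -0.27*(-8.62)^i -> [-0.27, 2.33, -20.06, 172.94, -1490.71]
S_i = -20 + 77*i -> [-20, 57, 134, 211, 288]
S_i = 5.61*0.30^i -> [5.61, 1.68, 0.5, 0.15, 0.05]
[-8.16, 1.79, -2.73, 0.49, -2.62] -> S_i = Random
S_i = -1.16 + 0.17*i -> [-1.16, -0.99, -0.82, -0.65, -0.48]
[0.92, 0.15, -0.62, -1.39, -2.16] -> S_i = 0.92 + -0.77*i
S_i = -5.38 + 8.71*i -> [-5.38, 3.33, 12.04, 20.75, 29.46]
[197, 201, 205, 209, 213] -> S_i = 197 + 4*i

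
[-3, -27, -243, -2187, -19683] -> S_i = -3*9^i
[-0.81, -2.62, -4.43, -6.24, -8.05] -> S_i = -0.81 + -1.81*i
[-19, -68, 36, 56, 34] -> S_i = Random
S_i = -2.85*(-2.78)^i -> [-2.85, 7.92, -22.03, 61.23, -170.23]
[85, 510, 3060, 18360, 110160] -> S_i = 85*6^i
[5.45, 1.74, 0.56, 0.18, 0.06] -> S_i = 5.45*0.32^i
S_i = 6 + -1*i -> [6, 5, 4, 3, 2]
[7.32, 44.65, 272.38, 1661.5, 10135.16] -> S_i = 7.32*6.10^i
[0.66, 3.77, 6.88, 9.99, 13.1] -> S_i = 0.66 + 3.11*i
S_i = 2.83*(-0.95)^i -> [2.83, -2.69, 2.55, -2.43, 2.31]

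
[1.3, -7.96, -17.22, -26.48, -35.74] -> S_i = 1.30 + -9.26*i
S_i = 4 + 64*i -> [4, 68, 132, 196, 260]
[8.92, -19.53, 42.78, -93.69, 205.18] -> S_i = 8.92*(-2.19)^i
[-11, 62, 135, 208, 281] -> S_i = -11 + 73*i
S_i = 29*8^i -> [29, 232, 1856, 14848, 118784]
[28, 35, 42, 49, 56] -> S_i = 28 + 7*i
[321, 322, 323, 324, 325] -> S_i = 321 + 1*i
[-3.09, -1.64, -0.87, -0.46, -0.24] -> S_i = -3.09*0.53^i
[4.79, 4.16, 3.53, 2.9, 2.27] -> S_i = 4.79 + -0.63*i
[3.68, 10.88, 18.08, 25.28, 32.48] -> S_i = 3.68 + 7.20*i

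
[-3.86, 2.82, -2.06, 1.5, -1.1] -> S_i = -3.86*(-0.73)^i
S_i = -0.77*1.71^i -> [-0.77, -1.32, -2.25, -3.85, -6.58]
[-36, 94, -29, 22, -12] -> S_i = Random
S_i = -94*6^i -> [-94, -564, -3384, -20304, -121824]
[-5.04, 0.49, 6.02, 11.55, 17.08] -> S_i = -5.04 + 5.53*i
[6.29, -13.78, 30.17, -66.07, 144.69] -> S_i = 6.29*(-2.19)^i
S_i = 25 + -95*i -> [25, -70, -165, -260, -355]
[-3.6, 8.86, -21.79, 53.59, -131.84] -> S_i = -3.60*(-2.46)^i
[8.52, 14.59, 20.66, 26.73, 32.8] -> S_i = 8.52 + 6.07*i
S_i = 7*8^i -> [7, 56, 448, 3584, 28672]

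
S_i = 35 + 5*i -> [35, 40, 45, 50, 55]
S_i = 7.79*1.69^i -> [7.79, 13.17, 22.25, 37.6, 63.55]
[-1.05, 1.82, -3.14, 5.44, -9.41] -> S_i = -1.05*(-1.73)^i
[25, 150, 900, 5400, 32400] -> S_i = 25*6^i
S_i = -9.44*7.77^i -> [-9.44, -73.35, -569.92, -4428.28, -34407.73]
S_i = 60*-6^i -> [60, -360, 2160, -12960, 77760]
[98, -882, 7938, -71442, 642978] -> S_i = 98*-9^i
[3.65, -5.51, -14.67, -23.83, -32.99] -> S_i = 3.65 + -9.16*i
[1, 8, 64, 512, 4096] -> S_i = 1*8^i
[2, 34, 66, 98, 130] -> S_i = 2 + 32*i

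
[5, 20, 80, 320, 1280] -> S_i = 5*4^i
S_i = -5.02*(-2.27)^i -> [-5.02, 11.4, -25.87, 58.72, -133.29]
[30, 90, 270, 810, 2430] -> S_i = 30*3^i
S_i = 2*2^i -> [2, 4, 8, 16, 32]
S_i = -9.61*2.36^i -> [-9.61, -22.68, -53.52, -126.32, -298.11]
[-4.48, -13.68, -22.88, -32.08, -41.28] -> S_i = -4.48 + -9.20*i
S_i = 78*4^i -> [78, 312, 1248, 4992, 19968]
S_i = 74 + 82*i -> [74, 156, 238, 320, 402]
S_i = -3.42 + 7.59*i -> [-3.42, 4.17, 11.76, 19.35, 26.94]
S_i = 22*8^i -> [22, 176, 1408, 11264, 90112]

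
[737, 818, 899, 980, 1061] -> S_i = 737 + 81*i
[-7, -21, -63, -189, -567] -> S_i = -7*3^i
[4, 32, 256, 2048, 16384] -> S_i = 4*8^i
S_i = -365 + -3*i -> [-365, -368, -371, -374, -377]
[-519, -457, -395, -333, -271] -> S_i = -519 + 62*i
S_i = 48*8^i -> [48, 384, 3072, 24576, 196608]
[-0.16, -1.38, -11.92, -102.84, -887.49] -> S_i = -0.16*8.63^i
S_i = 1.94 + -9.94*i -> [1.94, -8.0, -17.94, -27.88, -37.82]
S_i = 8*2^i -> [8, 16, 32, 64, 128]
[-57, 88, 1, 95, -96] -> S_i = Random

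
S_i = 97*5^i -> [97, 485, 2425, 12125, 60625]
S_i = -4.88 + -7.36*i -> [-4.88, -12.24, -19.6, -26.96, -34.32]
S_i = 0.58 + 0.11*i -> [0.58, 0.69, 0.8, 0.91, 1.02]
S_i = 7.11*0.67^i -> [7.11, 4.76, 3.19, 2.14, 1.43]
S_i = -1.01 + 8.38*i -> [-1.01, 7.37, 15.75, 24.13, 32.51]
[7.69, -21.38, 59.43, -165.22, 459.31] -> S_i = 7.69*(-2.78)^i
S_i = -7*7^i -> [-7, -49, -343, -2401, -16807]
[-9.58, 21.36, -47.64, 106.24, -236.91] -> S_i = -9.58*(-2.23)^i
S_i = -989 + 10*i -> [-989, -979, -969, -959, -949]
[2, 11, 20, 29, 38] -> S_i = 2 + 9*i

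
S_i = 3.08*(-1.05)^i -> [3.08, -3.23, 3.4, -3.57, 3.74]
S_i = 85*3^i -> [85, 255, 765, 2295, 6885]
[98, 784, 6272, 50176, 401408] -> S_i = 98*8^i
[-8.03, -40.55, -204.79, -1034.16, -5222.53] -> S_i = -8.03*5.05^i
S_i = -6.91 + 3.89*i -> [-6.91, -3.02, 0.87, 4.76, 8.65]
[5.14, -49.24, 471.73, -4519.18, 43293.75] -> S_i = 5.14*(-9.58)^i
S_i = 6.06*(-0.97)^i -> [6.06, -5.88, 5.7, -5.53, 5.36]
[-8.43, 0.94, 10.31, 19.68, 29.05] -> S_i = -8.43 + 9.37*i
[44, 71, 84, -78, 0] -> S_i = Random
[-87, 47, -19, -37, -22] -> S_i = Random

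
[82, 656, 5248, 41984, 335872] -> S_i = 82*8^i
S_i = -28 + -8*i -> [-28, -36, -44, -52, -60]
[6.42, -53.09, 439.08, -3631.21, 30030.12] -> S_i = 6.42*(-8.27)^i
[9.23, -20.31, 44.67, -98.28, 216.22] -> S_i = 9.23*(-2.20)^i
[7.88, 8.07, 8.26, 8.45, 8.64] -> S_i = 7.88 + 0.19*i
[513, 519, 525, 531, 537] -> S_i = 513 + 6*i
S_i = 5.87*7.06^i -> [5.87, 41.44, 292.58, 2065.63, 14583.34]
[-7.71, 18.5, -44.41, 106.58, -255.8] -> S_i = -7.71*(-2.40)^i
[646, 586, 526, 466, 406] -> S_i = 646 + -60*i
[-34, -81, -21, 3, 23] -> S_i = Random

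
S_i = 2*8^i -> [2, 16, 128, 1024, 8192]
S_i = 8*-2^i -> [8, -16, 32, -64, 128]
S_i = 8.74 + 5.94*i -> [8.74, 14.68, 20.62, 26.56, 32.5]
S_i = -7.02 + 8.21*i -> [-7.02, 1.19, 9.4, 17.61, 25.82]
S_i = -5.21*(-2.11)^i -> [-5.21, 10.99, -23.2, 48.94, -103.27]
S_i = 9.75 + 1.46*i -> [9.75, 11.21, 12.67, 14.13, 15.59]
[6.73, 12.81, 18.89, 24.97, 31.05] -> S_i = 6.73 + 6.08*i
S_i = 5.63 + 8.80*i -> [5.63, 14.43, 23.23, 32.03, 40.83]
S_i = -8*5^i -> [-8, -40, -200, -1000, -5000]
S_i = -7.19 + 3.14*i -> [-7.19, -4.05, -0.91, 2.23, 5.37]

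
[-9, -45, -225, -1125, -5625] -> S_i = -9*5^i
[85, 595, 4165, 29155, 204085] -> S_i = 85*7^i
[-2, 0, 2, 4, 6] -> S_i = -2 + 2*i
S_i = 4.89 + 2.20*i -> [4.89, 7.09, 9.29, 11.49, 13.69]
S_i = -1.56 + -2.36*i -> [-1.56, -3.92, -6.28, -8.64, -11.0]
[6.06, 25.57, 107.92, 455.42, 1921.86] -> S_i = 6.06*4.22^i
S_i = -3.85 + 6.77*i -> [-3.85, 2.92, 9.69, 16.46, 23.23]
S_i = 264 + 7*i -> [264, 271, 278, 285, 292]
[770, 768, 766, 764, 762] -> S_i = 770 + -2*i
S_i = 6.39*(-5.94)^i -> [6.39, -37.96, 225.46, -1339.25, 7955.12]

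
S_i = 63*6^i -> [63, 378, 2268, 13608, 81648]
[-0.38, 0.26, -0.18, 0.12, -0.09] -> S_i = -0.38*(-0.69)^i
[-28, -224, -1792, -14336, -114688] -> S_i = -28*8^i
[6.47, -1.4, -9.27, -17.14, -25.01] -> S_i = 6.47 + -7.87*i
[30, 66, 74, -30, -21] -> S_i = Random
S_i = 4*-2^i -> [4, -8, 16, -32, 64]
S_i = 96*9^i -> [96, 864, 7776, 69984, 629856]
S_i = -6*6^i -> [-6, -36, -216, -1296, -7776]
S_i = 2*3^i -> [2, 6, 18, 54, 162]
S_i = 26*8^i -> [26, 208, 1664, 13312, 106496]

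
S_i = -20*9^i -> [-20, -180, -1620, -14580, -131220]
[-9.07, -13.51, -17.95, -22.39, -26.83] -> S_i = -9.07 + -4.44*i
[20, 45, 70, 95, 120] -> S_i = 20 + 25*i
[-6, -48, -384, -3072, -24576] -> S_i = -6*8^i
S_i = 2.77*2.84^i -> [2.77, 7.87, 22.34, 63.45, 180.2]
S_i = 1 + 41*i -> [1, 42, 83, 124, 165]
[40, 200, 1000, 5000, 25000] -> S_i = 40*5^i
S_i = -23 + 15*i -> [-23, -8, 7, 22, 37]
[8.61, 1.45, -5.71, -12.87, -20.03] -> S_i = 8.61 + -7.16*i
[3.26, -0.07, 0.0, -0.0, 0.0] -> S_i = 3.26*(-0.02)^i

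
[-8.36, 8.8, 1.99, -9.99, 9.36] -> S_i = Random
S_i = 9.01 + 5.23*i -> [9.01, 14.24, 19.47, 24.7, 29.93]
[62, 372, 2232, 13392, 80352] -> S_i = 62*6^i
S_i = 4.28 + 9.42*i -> [4.28, 13.7, 23.12, 32.54, 41.96]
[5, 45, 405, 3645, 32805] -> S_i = 5*9^i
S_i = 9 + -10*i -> [9, -1, -11, -21, -31]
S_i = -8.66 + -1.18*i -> [-8.66, -9.84, -11.02, -12.2, -13.38]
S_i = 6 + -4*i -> [6, 2, -2, -6, -10]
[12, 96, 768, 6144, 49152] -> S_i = 12*8^i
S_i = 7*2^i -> [7, 14, 28, 56, 112]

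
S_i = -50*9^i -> [-50, -450, -4050, -36450, -328050]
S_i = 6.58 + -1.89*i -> [6.58, 4.69, 2.8, 0.91, -0.98]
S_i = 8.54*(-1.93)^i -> [8.54, -16.48, 31.81, -61.39, 118.49]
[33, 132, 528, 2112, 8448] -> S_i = 33*4^i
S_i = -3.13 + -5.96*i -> [-3.13, -9.09, -15.05, -21.01, -26.97]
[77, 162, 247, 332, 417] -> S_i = 77 + 85*i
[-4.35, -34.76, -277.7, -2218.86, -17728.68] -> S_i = -4.35*7.99^i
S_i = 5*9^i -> [5, 45, 405, 3645, 32805]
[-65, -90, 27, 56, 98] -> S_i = Random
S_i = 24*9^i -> [24, 216, 1944, 17496, 157464]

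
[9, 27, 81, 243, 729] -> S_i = 9*3^i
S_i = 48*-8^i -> [48, -384, 3072, -24576, 196608]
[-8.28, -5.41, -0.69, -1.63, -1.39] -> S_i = Random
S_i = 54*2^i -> [54, 108, 216, 432, 864]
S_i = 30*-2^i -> [30, -60, 120, -240, 480]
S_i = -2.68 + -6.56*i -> [-2.68, -9.24, -15.8, -22.36, -28.92]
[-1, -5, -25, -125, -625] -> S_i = -1*5^i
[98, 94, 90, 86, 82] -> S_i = 98 + -4*i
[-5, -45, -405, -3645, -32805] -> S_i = -5*9^i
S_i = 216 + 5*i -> [216, 221, 226, 231, 236]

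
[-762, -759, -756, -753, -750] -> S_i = -762 + 3*i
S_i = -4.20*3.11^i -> [-4.2, -13.06, -40.62, -126.34, -392.91]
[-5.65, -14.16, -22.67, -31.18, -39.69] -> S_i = -5.65 + -8.51*i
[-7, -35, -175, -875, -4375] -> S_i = -7*5^i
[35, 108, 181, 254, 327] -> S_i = 35 + 73*i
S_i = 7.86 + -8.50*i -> [7.86, -0.64, -9.14, -17.64, -26.14]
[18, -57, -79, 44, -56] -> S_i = Random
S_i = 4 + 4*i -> [4, 8, 12, 16, 20]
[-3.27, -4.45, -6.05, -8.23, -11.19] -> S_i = -3.27*1.36^i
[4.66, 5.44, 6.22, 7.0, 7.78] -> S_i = 4.66 + 0.78*i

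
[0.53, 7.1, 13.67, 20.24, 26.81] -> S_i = 0.53 + 6.57*i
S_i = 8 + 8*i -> [8, 16, 24, 32, 40]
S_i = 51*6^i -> [51, 306, 1836, 11016, 66096]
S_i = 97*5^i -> [97, 485, 2425, 12125, 60625]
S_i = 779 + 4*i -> [779, 783, 787, 791, 795]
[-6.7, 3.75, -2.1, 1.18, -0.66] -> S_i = -6.70*(-0.56)^i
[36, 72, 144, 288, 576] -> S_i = 36*2^i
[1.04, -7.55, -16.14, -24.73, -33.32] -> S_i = 1.04 + -8.59*i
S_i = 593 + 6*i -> [593, 599, 605, 611, 617]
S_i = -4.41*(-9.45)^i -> [-4.41, 41.67, -393.82, 3721.64, -35169.47]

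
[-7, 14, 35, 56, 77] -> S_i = -7 + 21*i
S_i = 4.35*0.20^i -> [4.35, 0.87, 0.17, 0.03, 0.01]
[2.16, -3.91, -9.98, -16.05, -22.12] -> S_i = 2.16 + -6.07*i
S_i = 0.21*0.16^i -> [0.21, 0.03, 0.01, 0.0, 0.0]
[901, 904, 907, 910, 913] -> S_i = 901 + 3*i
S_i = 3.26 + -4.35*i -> [3.26, -1.09, -5.44, -9.79, -14.14]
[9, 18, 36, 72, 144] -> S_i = 9*2^i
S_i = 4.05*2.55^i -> [4.05, 10.33, 26.34, 67.15, 171.24]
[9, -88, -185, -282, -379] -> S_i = 9 + -97*i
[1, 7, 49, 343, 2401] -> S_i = 1*7^i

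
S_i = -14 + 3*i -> [-14, -11, -8, -5, -2]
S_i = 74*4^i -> [74, 296, 1184, 4736, 18944]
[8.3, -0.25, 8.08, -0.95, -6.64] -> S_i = Random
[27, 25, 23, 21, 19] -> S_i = 27 + -2*i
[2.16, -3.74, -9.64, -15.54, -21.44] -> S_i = 2.16 + -5.90*i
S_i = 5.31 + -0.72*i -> [5.31, 4.59, 3.87, 3.15, 2.43]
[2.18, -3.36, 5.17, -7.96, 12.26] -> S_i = 2.18*(-1.54)^i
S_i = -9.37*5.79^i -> [-9.37, -54.25, -314.12, -1818.76, -10530.62]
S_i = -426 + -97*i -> [-426, -523, -620, -717, -814]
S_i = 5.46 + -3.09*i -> [5.46, 2.37, -0.72, -3.81, -6.9]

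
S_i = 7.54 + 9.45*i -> [7.54, 16.99, 26.44, 35.89, 45.34]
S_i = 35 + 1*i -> [35, 36, 37, 38, 39]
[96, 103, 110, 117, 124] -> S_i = 96 + 7*i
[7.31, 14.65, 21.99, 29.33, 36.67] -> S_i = 7.31 + 7.34*i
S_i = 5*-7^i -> [5, -35, 245, -1715, 12005]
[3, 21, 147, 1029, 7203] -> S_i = 3*7^i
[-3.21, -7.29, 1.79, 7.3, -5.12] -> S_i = Random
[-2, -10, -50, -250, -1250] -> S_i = -2*5^i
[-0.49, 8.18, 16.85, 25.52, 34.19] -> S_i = -0.49 + 8.67*i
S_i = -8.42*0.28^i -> [-8.42, -2.36, -0.66, -0.18, -0.05]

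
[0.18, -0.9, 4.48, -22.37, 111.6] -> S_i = 0.18*(-4.99)^i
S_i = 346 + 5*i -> [346, 351, 356, 361, 366]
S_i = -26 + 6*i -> [-26, -20, -14, -8, -2]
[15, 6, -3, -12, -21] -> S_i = 15 + -9*i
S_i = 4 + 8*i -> [4, 12, 20, 28, 36]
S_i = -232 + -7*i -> [-232, -239, -246, -253, -260]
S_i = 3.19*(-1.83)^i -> [3.19, -5.84, 10.68, -19.55, 35.78]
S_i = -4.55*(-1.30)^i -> [-4.55, 5.92, -7.69, 10.0, -13.0]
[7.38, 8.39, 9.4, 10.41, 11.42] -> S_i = 7.38 + 1.01*i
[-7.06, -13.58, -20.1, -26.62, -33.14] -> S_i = -7.06 + -6.52*i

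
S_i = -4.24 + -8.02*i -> [-4.24, -12.26, -20.28, -28.3, -36.32]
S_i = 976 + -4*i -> [976, 972, 968, 964, 960]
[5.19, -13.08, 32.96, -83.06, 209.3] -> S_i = 5.19*(-2.52)^i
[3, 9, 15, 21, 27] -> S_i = 3 + 6*i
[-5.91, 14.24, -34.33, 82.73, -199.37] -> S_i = -5.91*(-2.41)^i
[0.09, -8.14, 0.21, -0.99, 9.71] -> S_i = Random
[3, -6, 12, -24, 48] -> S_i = 3*-2^i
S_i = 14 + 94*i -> [14, 108, 202, 296, 390]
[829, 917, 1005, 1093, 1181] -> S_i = 829 + 88*i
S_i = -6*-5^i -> [-6, 30, -150, 750, -3750]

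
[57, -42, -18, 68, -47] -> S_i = Random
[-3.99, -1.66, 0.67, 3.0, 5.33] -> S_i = -3.99 + 2.33*i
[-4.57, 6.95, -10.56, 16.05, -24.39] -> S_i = -4.57*(-1.52)^i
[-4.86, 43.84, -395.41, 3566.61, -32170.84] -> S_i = -4.86*(-9.02)^i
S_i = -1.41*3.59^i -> [-1.41, -5.06, -18.17, -65.24, -234.21]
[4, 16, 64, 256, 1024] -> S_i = 4*4^i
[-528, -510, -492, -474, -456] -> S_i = -528 + 18*i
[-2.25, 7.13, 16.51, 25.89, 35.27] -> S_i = -2.25 + 9.38*i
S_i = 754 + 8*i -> [754, 762, 770, 778, 786]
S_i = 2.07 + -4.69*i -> [2.07, -2.62, -7.31, -12.0, -16.69]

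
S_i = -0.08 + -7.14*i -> [-0.08, -7.22, -14.36, -21.5, -28.64]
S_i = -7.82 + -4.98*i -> [-7.82, -12.8, -17.78, -22.76, -27.74]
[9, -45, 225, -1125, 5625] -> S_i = 9*-5^i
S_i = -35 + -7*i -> [-35, -42, -49, -56, -63]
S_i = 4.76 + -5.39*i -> [4.76, -0.63, -6.02, -11.41, -16.8]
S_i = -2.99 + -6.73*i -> [-2.99, -9.72, -16.45, -23.18, -29.91]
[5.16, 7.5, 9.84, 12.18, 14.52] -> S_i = 5.16 + 2.34*i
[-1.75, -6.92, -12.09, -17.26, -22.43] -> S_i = -1.75 + -5.17*i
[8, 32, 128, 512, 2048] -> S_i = 8*4^i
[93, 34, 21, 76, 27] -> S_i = Random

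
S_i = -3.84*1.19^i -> [-3.84, -4.57, -5.44, -6.47, -7.7]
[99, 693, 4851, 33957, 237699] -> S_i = 99*7^i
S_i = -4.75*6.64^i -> [-4.75, -31.54, -209.43, -1390.59, -9233.49]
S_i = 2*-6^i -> [2, -12, 72, -432, 2592]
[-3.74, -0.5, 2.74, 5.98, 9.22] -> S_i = -3.74 + 3.24*i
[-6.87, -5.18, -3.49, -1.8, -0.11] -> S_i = -6.87 + 1.69*i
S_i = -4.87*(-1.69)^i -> [-4.87, 8.23, -13.91, 23.51, -39.73]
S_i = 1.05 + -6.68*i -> [1.05, -5.63, -12.31, -18.99, -25.67]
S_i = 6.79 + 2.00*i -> [6.79, 8.79, 10.79, 12.79, 14.79]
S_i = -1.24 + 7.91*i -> [-1.24, 6.67, 14.58, 22.49, 30.4]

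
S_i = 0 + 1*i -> [0, 1, 2, 3, 4]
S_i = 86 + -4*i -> [86, 82, 78, 74, 70]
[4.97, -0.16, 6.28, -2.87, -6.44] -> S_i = Random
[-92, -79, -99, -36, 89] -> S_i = Random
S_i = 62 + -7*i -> [62, 55, 48, 41, 34]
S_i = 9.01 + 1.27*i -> [9.01, 10.28, 11.55, 12.82, 14.09]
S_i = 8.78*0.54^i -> [8.78, 4.74, 2.56, 1.38, 0.75]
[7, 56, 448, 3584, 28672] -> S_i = 7*8^i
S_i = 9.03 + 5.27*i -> [9.03, 14.3, 19.57, 24.84, 30.11]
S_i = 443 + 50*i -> [443, 493, 543, 593, 643]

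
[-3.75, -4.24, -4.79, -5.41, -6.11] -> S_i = -3.75*1.13^i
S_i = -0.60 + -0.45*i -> [-0.6, -1.05, -1.5, -1.95, -2.4]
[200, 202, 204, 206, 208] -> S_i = 200 + 2*i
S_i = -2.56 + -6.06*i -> [-2.56, -8.62, -14.68, -20.74, -26.8]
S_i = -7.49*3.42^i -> [-7.49, -25.62, -87.61, -299.61, -1024.68]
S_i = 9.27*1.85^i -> [9.27, 17.15, 31.73, 58.69, 108.58]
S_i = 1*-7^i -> [1, -7, 49, -343, 2401]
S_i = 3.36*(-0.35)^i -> [3.36, -1.18, 0.41, -0.14, 0.05]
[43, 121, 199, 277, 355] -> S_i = 43 + 78*i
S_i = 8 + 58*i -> [8, 66, 124, 182, 240]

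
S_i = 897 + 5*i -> [897, 902, 907, 912, 917]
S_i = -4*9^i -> [-4, -36, -324, -2916, -26244]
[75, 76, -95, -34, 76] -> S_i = Random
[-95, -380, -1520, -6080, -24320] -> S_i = -95*4^i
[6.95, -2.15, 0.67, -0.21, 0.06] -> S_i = 6.95*(-0.31)^i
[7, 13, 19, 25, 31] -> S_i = 7 + 6*i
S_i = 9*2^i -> [9, 18, 36, 72, 144]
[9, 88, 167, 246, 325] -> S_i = 9 + 79*i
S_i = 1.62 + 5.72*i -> [1.62, 7.34, 13.06, 18.78, 24.5]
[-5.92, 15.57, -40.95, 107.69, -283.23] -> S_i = -5.92*(-2.63)^i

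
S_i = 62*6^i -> [62, 372, 2232, 13392, 80352]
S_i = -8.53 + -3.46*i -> [-8.53, -11.99, -15.45, -18.91, -22.37]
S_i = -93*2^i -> [-93, -186, -372, -744, -1488]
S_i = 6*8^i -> [6, 48, 384, 3072, 24576]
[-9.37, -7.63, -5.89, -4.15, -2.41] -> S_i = -9.37 + 1.74*i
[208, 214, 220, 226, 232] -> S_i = 208 + 6*i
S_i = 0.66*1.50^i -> [0.66, 0.99, 1.48, 2.23, 3.34]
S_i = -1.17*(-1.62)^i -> [-1.17, 1.9, -3.07, 4.97, -8.06]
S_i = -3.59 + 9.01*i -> [-3.59, 5.42, 14.43, 23.44, 32.45]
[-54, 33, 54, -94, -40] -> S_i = Random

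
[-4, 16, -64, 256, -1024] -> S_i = -4*-4^i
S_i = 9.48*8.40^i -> [9.48, 79.63, 668.91, 5618.83, 47198.2]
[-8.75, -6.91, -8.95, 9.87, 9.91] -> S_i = Random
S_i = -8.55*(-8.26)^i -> [-8.55, 70.62, -583.35, 4818.44, -39800.3]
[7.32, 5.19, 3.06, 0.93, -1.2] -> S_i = 7.32 + -2.13*i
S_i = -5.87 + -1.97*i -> [-5.87, -7.84, -9.81, -11.78, -13.75]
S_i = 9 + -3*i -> [9, 6, 3, 0, -3]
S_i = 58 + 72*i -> [58, 130, 202, 274, 346]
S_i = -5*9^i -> [-5, -45, -405, -3645, -32805]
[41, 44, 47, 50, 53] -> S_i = 41 + 3*i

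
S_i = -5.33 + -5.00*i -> [-5.33, -10.33, -15.33, -20.33, -25.33]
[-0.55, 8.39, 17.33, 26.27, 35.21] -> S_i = -0.55 + 8.94*i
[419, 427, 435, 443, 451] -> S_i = 419 + 8*i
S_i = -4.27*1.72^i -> [-4.27, -7.34, -12.63, -21.73, -37.37]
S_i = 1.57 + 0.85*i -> [1.57, 2.42, 3.27, 4.12, 4.97]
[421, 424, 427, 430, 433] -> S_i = 421 + 3*i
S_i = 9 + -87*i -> [9, -78, -165, -252, -339]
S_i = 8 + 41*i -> [8, 49, 90, 131, 172]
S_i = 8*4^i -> [8, 32, 128, 512, 2048]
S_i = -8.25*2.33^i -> [-8.25, -19.22, -44.79, -104.36, -243.15]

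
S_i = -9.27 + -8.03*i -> [-9.27, -17.3, -25.33, -33.36, -41.39]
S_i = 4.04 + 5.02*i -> [4.04, 9.06, 14.08, 19.1, 24.12]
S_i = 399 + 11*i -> [399, 410, 421, 432, 443]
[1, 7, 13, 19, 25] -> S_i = 1 + 6*i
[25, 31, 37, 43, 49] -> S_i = 25 + 6*i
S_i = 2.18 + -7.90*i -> [2.18, -5.72, -13.62, -21.52, -29.42]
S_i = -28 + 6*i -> [-28, -22, -16, -10, -4]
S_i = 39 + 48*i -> [39, 87, 135, 183, 231]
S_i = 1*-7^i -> [1, -7, 49, -343, 2401]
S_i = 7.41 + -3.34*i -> [7.41, 4.07, 0.73, -2.61, -5.95]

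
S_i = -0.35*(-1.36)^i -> [-0.35, 0.48, -0.65, 0.88, -1.2]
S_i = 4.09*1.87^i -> [4.09, 7.65, 14.3, 26.75, 50.01]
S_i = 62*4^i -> [62, 248, 992, 3968, 15872]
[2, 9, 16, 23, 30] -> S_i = 2 + 7*i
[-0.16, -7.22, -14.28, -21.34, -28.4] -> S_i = -0.16 + -7.06*i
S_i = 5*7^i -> [5, 35, 245, 1715, 12005]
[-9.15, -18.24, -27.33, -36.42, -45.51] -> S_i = -9.15 + -9.09*i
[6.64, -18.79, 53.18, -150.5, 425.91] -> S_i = 6.64*(-2.83)^i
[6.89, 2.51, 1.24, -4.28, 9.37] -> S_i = Random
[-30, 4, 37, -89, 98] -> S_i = Random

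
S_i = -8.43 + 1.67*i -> [-8.43, -6.76, -5.09, -3.42, -1.75]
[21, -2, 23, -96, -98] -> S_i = Random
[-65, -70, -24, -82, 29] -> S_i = Random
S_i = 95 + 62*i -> [95, 157, 219, 281, 343]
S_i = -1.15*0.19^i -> [-1.15, -0.22, -0.04, -0.01, -0.0]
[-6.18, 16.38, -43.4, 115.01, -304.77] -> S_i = -6.18*(-2.65)^i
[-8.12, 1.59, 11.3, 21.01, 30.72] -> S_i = -8.12 + 9.71*i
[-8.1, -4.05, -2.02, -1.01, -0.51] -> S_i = -8.10*0.50^i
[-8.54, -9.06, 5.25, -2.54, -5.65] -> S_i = Random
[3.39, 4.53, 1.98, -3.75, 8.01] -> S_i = Random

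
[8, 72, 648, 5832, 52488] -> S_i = 8*9^i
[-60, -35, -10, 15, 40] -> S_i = -60 + 25*i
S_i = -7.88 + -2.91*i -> [-7.88, -10.79, -13.7, -16.61, -19.52]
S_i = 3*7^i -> [3, 21, 147, 1029, 7203]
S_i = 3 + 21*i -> [3, 24, 45, 66, 87]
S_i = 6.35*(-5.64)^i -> [6.35, -35.81, 201.99, -1139.23, 6425.25]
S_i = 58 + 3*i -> [58, 61, 64, 67, 70]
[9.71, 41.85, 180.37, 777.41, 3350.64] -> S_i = 9.71*4.31^i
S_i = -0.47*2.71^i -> [-0.47, -1.27, -3.45, -9.35, -25.35]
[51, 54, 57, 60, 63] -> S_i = 51 + 3*i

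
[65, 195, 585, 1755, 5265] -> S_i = 65*3^i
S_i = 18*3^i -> [18, 54, 162, 486, 1458]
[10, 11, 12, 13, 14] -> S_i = 10 + 1*i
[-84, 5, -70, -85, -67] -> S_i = Random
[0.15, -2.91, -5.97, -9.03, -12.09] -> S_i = 0.15 + -3.06*i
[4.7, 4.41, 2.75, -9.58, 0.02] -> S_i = Random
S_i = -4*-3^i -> [-4, 12, -36, 108, -324]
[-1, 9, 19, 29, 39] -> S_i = -1 + 10*i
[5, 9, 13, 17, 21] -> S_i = 5 + 4*i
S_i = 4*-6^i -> [4, -24, 144, -864, 5184]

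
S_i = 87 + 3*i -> [87, 90, 93, 96, 99]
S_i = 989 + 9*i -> [989, 998, 1007, 1016, 1025]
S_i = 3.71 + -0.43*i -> [3.71, 3.28, 2.85, 2.42, 1.99]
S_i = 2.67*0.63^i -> [2.67, 1.68, 1.06, 0.67, 0.42]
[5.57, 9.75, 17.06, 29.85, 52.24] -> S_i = 5.57*1.75^i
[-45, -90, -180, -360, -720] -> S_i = -45*2^i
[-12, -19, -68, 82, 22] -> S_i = Random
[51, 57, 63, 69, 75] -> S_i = 51 + 6*i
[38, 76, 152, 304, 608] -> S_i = 38*2^i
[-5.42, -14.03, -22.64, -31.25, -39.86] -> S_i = -5.42 + -8.61*i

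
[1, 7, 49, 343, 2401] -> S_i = 1*7^i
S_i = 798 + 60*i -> [798, 858, 918, 978, 1038]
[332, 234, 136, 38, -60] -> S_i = 332 + -98*i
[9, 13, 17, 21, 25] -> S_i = 9 + 4*i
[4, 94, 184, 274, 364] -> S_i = 4 + 90*i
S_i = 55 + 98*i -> [55, 153, 251, 349, 447]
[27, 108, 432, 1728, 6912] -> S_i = 27*4^i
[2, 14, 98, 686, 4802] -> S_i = 2*7^i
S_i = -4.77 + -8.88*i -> [-4.77, -13.65, -22.53, -31.41, -40.29]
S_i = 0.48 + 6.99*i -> [0.48, 7.47, 14.46, 21.45, 28.44]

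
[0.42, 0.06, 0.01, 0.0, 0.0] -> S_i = 0.42*0.15^i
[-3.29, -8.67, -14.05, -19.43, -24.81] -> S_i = -3.29 + -5.38*i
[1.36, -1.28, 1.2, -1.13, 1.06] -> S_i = 1.36*(-0.94)^i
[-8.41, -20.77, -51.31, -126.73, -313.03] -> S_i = -8.41*2.47^i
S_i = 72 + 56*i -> [72, 128, 184, 240, 296]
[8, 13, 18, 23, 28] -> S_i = 8 + 5*i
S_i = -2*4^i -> [-2, -8, -32, -128, -512]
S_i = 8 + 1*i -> [8, 9, 10, 11, 12]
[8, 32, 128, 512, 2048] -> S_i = 8*4^i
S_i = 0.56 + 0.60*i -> [0.56, 1.16, 1.76, 2.36, 2.96]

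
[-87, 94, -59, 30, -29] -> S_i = Random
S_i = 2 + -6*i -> [2, -4, -10, -16, -22]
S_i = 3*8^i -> [3, 24, 192, 1536, 12288]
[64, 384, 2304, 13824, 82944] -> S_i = 64*6^i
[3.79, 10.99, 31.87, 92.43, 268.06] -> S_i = 3.79*2.90^i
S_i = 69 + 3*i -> [69, 72, 75, 78, 81]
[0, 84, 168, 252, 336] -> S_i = 0 + 84*i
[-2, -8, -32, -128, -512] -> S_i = -2*4^i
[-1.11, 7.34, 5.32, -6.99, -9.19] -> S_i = Random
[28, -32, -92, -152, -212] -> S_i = 28 + -60*i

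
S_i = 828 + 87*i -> [828, 915, 1002, 1089, 1176]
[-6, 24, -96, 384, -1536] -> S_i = -6*-4^i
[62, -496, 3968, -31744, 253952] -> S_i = 62*-8^i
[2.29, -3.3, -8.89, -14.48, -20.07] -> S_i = 2.29 + -5.59*i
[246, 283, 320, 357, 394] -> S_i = 246 + 37*i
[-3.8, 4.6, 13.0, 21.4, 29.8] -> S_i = -3.80 + 8.40*i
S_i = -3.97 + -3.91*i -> [-3.97, -7.88, -11.79, -15.7, -19.61]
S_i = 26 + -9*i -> [26, 17, 8, -1, -10]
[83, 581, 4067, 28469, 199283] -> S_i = 83*7^i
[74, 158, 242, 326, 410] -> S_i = 74 + 84*i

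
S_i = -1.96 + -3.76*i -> [-1.96, -5.72, -9.48, -13.24, -17.0]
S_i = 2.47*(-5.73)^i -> [2.47, -14.15, 81.1, -464.69, 2662.66]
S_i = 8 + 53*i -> [8, 61, 114, 167, 220]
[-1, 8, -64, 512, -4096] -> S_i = -1*-8^i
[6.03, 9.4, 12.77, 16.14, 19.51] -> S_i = 6.03 + 3.37*i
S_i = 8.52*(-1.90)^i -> [8.52, -16.19, 30.76, -58.44, 111.03]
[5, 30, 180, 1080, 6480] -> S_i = 5*6^i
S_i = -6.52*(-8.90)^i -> [-6.52, 58.03, -516.45, 4596.4, -40907.94]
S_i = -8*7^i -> [-8, -56, -392, -2744, -19208]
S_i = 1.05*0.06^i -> [1.05, 0.06, 0.0, 0.0, 0.0]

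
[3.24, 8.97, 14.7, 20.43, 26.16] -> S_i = 3.24 + 5.73*i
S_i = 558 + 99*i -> [558, 657, 756, 855, 954]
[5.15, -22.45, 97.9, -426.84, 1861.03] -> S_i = 5.15*(-4.36)^i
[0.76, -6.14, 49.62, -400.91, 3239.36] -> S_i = 0.76*(-8.08)^i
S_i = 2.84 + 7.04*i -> [2.84, 9.88, 16.92, 23.96, 31.0]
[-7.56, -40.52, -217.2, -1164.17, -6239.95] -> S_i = -7.56*5.36^i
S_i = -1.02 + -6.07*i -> [-1.02, -7.09, -13.16, -19.23, -25.3]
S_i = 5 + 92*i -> [5, 97, 189, 281, 373]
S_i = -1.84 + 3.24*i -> [-1.84, 1.4, 4.64, 7.88, 11.12]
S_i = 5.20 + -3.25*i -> [5.2, 1.95, -1.3, -4.55, -7.8]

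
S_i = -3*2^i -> [-3, -6, -12, -24, -48]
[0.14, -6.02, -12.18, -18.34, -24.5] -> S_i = 0.14 + -6.16*i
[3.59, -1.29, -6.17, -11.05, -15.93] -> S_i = 3.59 + -4.88*i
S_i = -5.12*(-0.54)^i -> [-5.12, 2.76, -1.49, 0.81, -0.44]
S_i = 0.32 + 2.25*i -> [0.32, 2.57, 4.82, 7.07, 9.32]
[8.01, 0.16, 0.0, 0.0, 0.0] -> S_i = 8.01*0.02^i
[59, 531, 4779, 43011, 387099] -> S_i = 59*9^i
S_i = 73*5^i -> [73, 365, 1825, 9125, 45625]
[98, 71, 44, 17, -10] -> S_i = 98 + -27*i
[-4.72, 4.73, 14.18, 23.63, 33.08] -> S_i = -4.72 + 9.45*i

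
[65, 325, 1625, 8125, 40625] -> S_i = 65*5^i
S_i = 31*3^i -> [31, 93, 279, 837, 2511]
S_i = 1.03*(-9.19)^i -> [1.03, -9.47, 86.99, -799.44, 7346.82]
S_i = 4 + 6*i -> [4, 10, 16, 22, 28]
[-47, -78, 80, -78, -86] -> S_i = Random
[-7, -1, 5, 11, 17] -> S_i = -7 + 6*i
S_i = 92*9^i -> [92, 828, 7452, 67068, 603612]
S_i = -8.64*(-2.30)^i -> [-8.64, 19.87, -45.71, 105.12, -241.78]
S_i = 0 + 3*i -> [0, 3, 6, 9, 12]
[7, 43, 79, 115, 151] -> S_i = 7 + 36*i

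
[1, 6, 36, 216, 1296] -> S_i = 1*6^i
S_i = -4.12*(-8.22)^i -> [-4.12, 33.87, -278.38, 2288.3, -18809.81]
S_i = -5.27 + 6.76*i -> [-5.27, 1.49, 8.25, 15.01, 21.77]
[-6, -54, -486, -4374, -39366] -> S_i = -6*9^i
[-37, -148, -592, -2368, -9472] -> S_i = -37*4^i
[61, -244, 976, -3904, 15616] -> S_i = 61*-4^i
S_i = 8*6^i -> [8, 48, 288, 1728, 10368]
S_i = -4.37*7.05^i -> [-4.37, -30.81, -217.2, -1531.26, -10795.38]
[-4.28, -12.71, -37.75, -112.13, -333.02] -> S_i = -4.28*2.97^i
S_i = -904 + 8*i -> [-904, -896, -888, -880, -872]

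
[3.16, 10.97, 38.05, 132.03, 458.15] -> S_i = 3.16*3.47^i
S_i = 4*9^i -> [4, 36, 324, 2916, 26244]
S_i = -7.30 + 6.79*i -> [-7.3, -0.51, 6.28, 13.07, 19.86]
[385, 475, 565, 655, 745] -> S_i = 385 + 90*i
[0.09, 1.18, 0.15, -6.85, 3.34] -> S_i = Random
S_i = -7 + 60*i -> [-7, 53, 113, 173, 233]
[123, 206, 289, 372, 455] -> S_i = 123 + 83*i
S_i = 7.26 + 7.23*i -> [7.26, 14.49, 21.72, 28.95, 36.18]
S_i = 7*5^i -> [7, 35, 175, 875, 4375]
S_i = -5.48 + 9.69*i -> [-5.48, 4.21, 13.9, 23.59, 33.28]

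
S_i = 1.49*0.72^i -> [1.49, 1.07, 0.77, 0.56, 0.4]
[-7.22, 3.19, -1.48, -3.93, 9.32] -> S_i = Random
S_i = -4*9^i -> [-4, -36, -324, -2916, -26244]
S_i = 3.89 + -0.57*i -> [3.89, 3.32, 2.75, 2.18, 1.61]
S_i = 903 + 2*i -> [903, 905, 907, 909, 911]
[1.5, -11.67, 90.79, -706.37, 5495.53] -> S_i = 1.50*(-7.78)^i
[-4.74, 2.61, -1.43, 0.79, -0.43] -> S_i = -4.74*(-0.55)^i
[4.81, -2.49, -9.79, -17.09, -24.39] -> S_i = 4.81 + -7.30*i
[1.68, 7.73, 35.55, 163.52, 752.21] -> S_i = 1.68*4.60^i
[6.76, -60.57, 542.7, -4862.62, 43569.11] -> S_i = 6.76*(-8.96)^i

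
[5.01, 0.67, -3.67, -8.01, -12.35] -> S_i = 5.01 + -4.34*i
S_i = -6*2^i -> [-6, -12, -24, -48, -96]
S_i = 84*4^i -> [84, 336, 1344, 5376, 21504]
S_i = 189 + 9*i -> [189, 198, 207, 216, 225]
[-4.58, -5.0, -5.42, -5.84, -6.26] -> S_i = -4.58 + -0.42*i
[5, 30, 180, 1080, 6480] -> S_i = 5*6^i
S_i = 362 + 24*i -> [362, 386, 410, 434, 458]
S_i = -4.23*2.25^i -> [-4.23, -9.52, -21.41, -48.18, -108.41]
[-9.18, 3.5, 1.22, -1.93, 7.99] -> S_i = Random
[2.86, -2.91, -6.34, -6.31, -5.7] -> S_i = Random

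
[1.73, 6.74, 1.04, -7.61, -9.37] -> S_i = Random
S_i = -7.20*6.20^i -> [-7.2, -44.64, -276.77, -1715.96, -10638.96]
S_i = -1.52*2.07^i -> [-1.52, -3.15, -6.51, -13.48, -27.91]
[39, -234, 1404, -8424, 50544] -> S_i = 39*-6^i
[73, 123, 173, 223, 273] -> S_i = 73 + 50*i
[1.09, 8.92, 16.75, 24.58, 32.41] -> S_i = 1.09 + 7.83*i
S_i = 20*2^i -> [20, 40, 80, 160, 320]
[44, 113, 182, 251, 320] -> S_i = 44 + 69*i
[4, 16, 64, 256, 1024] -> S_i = 4*4^i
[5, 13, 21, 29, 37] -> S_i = 5 + 8*i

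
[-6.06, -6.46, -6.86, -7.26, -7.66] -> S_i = -6.06 + -0.40*i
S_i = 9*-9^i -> [9, -81, 729, -6561, 59049]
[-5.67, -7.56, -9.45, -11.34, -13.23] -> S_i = -5.67 + -1.89*i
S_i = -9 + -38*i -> [-9, -47, -85, -123, -161]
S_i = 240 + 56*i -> [240, 296, 352, 408, 464]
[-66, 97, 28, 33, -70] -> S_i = Random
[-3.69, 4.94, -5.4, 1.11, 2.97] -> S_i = Random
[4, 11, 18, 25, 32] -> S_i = 4 + 7*i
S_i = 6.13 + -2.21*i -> [6.13, 3.92, 1.71, -0.5, -2.71]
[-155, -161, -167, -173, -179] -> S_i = -155 + -6*i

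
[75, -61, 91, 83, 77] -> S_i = Random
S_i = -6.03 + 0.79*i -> [-6.03, -5.24, -4.45, -3.66, -2.87]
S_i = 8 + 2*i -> [8, 10, 12, 14, 16]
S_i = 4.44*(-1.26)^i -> [4.44, -5.59, 7.05, -8.88, 11.19]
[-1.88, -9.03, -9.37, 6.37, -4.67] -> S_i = Random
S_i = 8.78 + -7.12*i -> [8.78, 1.66, -5.46, -12.58, -19.7]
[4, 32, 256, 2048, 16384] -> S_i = 4*8^i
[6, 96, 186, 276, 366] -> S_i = 6 + 90*i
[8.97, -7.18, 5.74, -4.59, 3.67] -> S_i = 8.97*(-0.80)^i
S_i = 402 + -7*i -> [402, 395, 388, 381, 374]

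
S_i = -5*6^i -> [-5, -30, -180, -1080, -6480]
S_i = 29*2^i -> [29, 58, 116, 232, 464]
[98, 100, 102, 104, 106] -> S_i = 98 + 2*i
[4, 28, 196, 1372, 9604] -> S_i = 4*7^i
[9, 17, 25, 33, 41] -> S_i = 9 + 8*i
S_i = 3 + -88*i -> [3, -85, -173, -261, -349]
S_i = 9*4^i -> [9, 36, 144, 576, 2304]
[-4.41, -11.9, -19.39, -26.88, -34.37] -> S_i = -4.41 + -7.49*i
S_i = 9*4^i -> [9, 36, 144, 576, 2304]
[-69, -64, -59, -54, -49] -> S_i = -69 + 5*i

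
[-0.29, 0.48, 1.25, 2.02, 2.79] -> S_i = -0.29 + 0.77*i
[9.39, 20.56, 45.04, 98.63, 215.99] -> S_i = 9.39*2.19^i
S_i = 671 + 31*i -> [671, 702, 733, 764, 795]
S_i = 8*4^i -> [8, 32, 128, 512, 2048]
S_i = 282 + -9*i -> [282, 273, 264, 255, 246]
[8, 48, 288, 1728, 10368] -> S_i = 8*6^i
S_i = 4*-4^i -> [4, -16, 64, -256, 1024]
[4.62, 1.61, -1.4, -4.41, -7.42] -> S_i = 4.62 + -3.01*i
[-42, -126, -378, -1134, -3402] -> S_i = -42*3^i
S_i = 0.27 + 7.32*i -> [0.27, 7.59, 14.91, 22.23, 29.55]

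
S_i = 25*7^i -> [25, 175, 1225, 8575, 60025]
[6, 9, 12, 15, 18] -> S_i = 6 + 3*i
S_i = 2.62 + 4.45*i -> [2.62, 7.07, 11.52, 15.97, 20.42]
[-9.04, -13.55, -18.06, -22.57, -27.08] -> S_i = -9.04 + -4.51*i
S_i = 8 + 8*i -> [8, 16, 24, 32, 40]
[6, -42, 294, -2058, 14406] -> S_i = 6*-7^i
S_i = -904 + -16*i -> [-904, -920, -936, -952, -968]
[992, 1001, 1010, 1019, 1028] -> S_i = 992 + 9*i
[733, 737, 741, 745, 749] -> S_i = 733 + 4*i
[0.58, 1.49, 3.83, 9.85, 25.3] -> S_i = 0.58*2.57^i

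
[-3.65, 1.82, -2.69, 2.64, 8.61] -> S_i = Random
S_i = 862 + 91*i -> [862, 953, 1044, 1135, 1226]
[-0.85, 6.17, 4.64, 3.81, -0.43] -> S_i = Random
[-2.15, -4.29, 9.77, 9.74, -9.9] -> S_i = Random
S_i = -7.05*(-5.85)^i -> [-7.05, 41.24, -241.27, 1411.42, -8256.82]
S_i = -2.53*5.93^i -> [-2.53, -15.0, -88.97, -527.58, -3128.52]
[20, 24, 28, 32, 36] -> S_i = 20 + 4*i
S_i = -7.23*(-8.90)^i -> [-7.23, 64.35, -572.69, 5096.93, -45362.64]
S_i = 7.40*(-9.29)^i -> [7.4, -68.75, 638.65, -5933.06, 55118.14]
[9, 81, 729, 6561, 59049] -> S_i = 9*9^i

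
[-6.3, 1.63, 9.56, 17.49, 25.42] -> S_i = -6.30 + 7.93*i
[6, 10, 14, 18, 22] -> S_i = 6 + 4*i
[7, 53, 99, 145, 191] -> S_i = 7 + 46*i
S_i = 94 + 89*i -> [94, 183, 272, 361, 450]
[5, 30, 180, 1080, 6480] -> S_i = 5*6^i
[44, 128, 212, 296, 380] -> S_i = 44 + 84*i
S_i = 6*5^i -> [6, 30, 150, 750, 3750]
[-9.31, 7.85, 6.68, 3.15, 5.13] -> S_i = Random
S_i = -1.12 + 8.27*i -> [-1.12, 7.15, 15.42, 23.69, 31.96]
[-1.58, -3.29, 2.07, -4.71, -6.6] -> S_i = Random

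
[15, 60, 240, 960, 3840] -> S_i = 15*4^i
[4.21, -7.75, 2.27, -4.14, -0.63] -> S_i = Random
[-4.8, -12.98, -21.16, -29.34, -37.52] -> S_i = -4.80 + -8.18*i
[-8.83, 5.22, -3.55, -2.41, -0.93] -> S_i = Random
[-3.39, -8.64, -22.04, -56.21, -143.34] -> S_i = -3.39*2.55^i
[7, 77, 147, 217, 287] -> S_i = 7 + 70*i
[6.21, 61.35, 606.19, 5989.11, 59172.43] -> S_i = 6.21*9.88^i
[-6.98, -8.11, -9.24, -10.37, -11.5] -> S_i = -6.98 + -1.13*i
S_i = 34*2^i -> [34, 68, 136, 272, 544]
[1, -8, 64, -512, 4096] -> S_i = 1*-8^i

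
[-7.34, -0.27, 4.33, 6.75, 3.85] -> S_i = Random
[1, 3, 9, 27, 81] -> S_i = 1*3^i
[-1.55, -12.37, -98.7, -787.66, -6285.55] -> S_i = -1.55*7.98^i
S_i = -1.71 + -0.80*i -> [-1.71, -2.51, -3.31, -4.11, -4.91]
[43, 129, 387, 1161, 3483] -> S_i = 43*3^i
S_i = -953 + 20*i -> [-953, -933, -913, -893, -873]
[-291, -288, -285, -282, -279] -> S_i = -291 + 3*i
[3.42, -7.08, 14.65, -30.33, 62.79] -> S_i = 3.42*(-2.07)^i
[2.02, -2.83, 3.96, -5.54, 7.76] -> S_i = 2.02*(-1.40)^i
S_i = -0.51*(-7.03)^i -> [-0.51, 3.59, -25.2, 177.19, -1245.64]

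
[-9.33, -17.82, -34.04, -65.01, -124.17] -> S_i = -9.33*1.91^i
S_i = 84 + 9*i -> [84, 93, 102, 111, 120]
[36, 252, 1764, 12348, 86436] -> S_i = 36*7^i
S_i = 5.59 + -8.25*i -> [5.59, -2.66, -10.91, -19.16, -27.41]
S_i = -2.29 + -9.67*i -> [-2.29, -11.96, -21.63, -31.3, -40.97]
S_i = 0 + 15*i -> [0, 15, 30, 45, 60]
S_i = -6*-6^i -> [-6, 36, -216, 1296, -7776]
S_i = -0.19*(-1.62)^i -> [-0.19, 0.31, -0.5, 0.81, -1.31]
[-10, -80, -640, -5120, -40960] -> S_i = -10*8^i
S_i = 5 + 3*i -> [5, 8, 11, 14, 17]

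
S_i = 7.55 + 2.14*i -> [7.55, 9.69, 11.83, 13.97, 16.11]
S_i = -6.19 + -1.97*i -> [-6.19, -8.16, -10.13, -12.1, -14.07]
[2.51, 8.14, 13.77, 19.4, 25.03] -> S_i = 2.51 + 5.63*i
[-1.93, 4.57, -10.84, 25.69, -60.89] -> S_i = -1.93*(-2.37)^i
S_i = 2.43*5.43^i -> [2.43, 13.19, 71.65, 389.05, 2112.54]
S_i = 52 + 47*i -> [52, 99, 146, 193, 240]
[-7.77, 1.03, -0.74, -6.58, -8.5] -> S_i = Random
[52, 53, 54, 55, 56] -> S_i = 52 + 1*i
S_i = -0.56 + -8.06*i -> [-0.56, -8.62, -16.68, -24.74, -32.8]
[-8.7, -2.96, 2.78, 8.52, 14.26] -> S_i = -8.70 + 5.74*i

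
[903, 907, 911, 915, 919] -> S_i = 903 + 4*i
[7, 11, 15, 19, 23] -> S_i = 7 + 4*i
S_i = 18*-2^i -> [18, -36, 72, -144, 288]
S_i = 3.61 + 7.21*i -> [3.61, 10.82, 18.03, 25.24, 32.45]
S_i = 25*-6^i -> [25, -150, 900, -5400, 32400]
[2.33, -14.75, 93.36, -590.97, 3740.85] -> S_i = 2.33*(-6.33)^i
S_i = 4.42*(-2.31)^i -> [4.42, -10.21, 23.59, -54.48, 125.85]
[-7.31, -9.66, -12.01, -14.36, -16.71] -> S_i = -7.31 + -2.35*i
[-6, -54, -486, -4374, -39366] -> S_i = -6*9^i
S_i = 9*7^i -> [9, 63, 441, 3087, 21609]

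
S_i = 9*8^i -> [9, 72, 576, 4608, 36864]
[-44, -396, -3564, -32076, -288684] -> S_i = -44*9^i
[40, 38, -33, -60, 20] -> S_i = Random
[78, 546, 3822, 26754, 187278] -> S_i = 78*7^i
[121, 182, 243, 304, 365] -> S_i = 121 + 61*i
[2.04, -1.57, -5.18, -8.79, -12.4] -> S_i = 2.04 + -3.61*i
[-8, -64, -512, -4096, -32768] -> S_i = -8*8^i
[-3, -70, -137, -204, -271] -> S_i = -3 + -67*i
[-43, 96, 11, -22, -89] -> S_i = Random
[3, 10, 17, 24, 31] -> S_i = 3 + 7*i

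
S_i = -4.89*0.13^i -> [-4.89, -0.64, -0.08, -0.01, -0.0]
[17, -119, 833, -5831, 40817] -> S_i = 17*-7^i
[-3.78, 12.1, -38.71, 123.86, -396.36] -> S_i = -3.78*(-3.20)^i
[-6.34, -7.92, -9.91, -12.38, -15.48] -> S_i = -6.34*1.25^i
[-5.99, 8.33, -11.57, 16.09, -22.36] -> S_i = -5.99*(-1.39)^i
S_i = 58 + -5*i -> [58, 53, 48, 43, 38]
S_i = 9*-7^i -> [9, -63, 441, -3087, 21609]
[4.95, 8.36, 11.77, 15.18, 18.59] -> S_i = 4.95 + 3.41*i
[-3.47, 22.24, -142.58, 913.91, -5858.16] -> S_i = -3.47*(-6.41)^i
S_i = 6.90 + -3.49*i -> [6.9, 3.41, -0.08, -3.57, -7.06]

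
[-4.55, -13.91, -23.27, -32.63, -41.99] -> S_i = -4.55 + -9.36*i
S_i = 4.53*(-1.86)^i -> [4.53, -8.43, 15.67, -29.15, 54.22]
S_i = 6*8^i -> [6, 48, 384, 3072, 24576]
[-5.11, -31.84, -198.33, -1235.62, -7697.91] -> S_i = -5.11*6.23^i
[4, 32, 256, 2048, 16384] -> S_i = 4*8^i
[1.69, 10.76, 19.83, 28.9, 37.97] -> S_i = 1.69 + 9.07*i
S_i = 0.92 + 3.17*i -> [0.92, 4.09, 7.26, 10.43, 13.6]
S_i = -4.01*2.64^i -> [-4.01, -10.59, -27.95, -73.78, -194.79]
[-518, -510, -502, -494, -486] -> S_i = -518 + 8*i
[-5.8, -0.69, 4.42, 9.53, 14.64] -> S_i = -5.80 + 5.11*i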